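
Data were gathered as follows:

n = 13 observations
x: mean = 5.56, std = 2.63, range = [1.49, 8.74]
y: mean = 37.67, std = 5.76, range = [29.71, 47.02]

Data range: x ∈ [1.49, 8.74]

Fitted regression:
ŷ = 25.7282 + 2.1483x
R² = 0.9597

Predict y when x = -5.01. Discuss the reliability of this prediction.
ŷ = 14.9652, but this is extrapolation (below the data range [1.49, 8.74]) and may be unreliable.

Prediction calculation:
ŷ = 25.7282 + 2.1483 × (-5.01)
ŷ = 14.9652

Reliability:
- Data range: x ∈ [1.49, 8.74]
- Prediction point: x = -5.01 is 6.50 units below the observed range → this is EXTRAPOLATION, not interpolation

Why that matters here:
- R² describes fit only over the sampled x values; it says nothing about behaviour beyond them
- There are no observations near this x to validate the fitted line there
- Real relationships often flatten, saturate, or turn nonlinear at extremes

The R² = 0.9597 only validates the fit within [1.49, 8.74]; treat ŷ = 14.9652 with caution.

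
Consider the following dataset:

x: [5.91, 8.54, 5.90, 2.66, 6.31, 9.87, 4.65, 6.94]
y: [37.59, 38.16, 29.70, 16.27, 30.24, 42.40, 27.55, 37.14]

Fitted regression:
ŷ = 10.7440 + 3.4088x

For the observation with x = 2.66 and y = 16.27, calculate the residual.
Residual = -3.5414

The residual is the difference between the actual value and the predicted value:

Residual = y - ŷ

Step 1: Calculate predicted value
ŷ = 10.7440 + 3.4088 × 2.66
ŷ = 19.8114

Step 2: Calculate residual
Residual = 16.27 - 19.8114
Residual = -3.5414

The residual is negative, so the observed y = 16.27 sits below the regression line (the line overestimates it by 3.5414).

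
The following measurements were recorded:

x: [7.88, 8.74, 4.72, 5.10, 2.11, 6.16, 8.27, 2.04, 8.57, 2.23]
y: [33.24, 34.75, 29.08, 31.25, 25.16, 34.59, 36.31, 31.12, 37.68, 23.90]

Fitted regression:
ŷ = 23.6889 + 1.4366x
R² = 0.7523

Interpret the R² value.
The model explains 75.23% of the variance in y (R² = 0.7523), leaving 24.77% unexplained; the fit is strong.

R² (coefficient of determination) measures the proportion of variance in y explained by the regression model.

Here R² = 0.7523:
- Explained: 75.23% of the variation in y
- Unexplained (residual): 100% − 75.23% = 24.77%
- Rule of thumb (below 0.3 weak; 0.3 to below 0.7 moderate; 0.7 and above strong) → strong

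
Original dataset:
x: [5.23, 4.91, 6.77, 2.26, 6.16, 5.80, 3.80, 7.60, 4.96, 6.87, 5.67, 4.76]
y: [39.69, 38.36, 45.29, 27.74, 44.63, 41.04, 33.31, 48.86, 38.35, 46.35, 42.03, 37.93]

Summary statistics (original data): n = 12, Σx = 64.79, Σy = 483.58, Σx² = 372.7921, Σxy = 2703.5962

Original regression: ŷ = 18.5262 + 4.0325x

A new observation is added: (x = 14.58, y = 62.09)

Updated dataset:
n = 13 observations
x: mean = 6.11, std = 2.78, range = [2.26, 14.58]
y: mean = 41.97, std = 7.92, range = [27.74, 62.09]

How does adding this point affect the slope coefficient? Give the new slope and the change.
The slope changes from 4.0325 to 2.7519 (change of -1.2806, or -31.8%).

x = 14.58 lies well outside the original x-range [2.26, 7.60] (x̄ ≈ 5.40), so this observation has high leverage and can move the slope substantially.

Step 1: Update the sums with the new point (n goes from 12 to 13)
Σx  = 64.79 + 14.58 = 79.37
Σy  = 483.58 + 62.09 = 545.67
Σx² = 372.7921 + 14.58² = 372.7921 + 212.5764 = 585.3685
Σxy = 2703.5962 + 14.58×62.09 = 2703.5962 + 905.2722 = 3608.8684

Step 2: Recompute the slope with b₁ = (nΣxy − ΣxΣy) / (nΣx² − (Σx)²)
Numerator   = 13×3608.8684 − 79.37×545.67 = 46915.2892 − 43309.8279 = 3605.4613
Denominator = 13×585.3685 − 79.37² = 7609.7905 − 6299.5969 = 1310.1936
b₁(new) = 3605.4613 / 1310.1936 = 2.7519

(Same formula on the original sums: (12×2703.5962 − 64.79×483.58) / (12×372.7921 − 64.79²) = 1112.0062 / 275.7611 = 4.0325, matching the given fit.)

Step 3: Change in slope
Δβ₁ = 2.7519 − 4.0325 = -1.2806
Relative change = -1.2806 / 4.0325 × 100% = -31.8%
→ the slope decreases when the point is added.

Because the point sits below the extension of the original line at a high-leverage x, it tilts the fit down.
In practice: examine leverage (hᵢ) and Cook's distance rather than deleting it automatically; investigate whether it comes from the same population as the rest of the sample.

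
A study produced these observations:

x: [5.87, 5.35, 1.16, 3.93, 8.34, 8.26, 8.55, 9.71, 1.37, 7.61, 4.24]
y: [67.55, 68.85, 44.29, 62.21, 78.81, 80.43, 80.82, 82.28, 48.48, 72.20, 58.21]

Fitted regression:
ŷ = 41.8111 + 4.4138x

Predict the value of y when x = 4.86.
ŷ = 63.2622

To predict y for x = 4.86, substitute into the regression equation:

ŷ = 41.8111 + 4.4138 × 4.86
ŷ = 41.8111 + 21.4511
ŷ = 63.2622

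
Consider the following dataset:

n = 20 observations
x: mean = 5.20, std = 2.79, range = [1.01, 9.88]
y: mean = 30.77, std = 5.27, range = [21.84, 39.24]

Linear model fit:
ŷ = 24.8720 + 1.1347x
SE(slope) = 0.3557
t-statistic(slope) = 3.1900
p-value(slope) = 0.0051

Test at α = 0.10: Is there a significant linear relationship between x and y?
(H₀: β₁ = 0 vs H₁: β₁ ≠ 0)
Since p-value = 0.0051 < α = 0.10, reject H₀ — the slope is significantly different from 0.

Hypothesis test for the slope coefficient:

H₀: β₁ = 0 (no linear relationship)
H₁: β₁ ≠ 0 (linear relationship exists)

Test statistic: t = β̂₁ / SE(β̂₁) = 1.1347 / 0.3557 = 3.1900

The p-value (0.0051) is the probability, under H₀, of a t-statistic at least as extreme as |t| = 3.1900 (two-sided, df = n − 2 = 18).

Decision rule: reject H₀ if p-value < α.
p-value = 0.0051 < α = 0.10 → reject H₀.

There is sufficient evidence at the 10% significance level to conclude that a linear relationship exists between x and y.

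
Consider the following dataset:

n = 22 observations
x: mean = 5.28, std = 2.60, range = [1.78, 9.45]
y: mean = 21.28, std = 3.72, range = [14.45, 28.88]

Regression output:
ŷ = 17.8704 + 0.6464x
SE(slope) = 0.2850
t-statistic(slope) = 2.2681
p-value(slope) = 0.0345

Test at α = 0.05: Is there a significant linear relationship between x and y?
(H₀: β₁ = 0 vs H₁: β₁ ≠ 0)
p-value = 0.0345 < α = 0.05, so we reject H₀. The relationship is significant.

Hypothesis test for the slope coefficient:

H₀: β₁ = 0 (no linear relationship)
H₁: β₁ ≠ 0 (linear relationship exists)

Test statistic: t = β̂₁ / SE(β̂₁) = 0.6464 / 0.2850 = 2.2681

With df = 20, the two-sided p-value for |t| = 2.2681 is 0.0345.

Decision rule: reject H₀ if p-value < α.
p-value = 0.0345 < α = 0.05 → reject H₀.

There is sufficient evidence at the 5% significance level to conclude that a linear relationship exists between x and y.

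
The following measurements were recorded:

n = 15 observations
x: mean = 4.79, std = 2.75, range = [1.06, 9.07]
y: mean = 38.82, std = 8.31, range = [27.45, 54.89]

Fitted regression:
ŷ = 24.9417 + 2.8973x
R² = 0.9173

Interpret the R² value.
About 91.73% of the variability in y is accounted for by the regression on x (R² = 0.9173) — a strong linear fit.

The coefficient of determination R² is the fraction of the total variation in y that the fitted line accounts for.

Here R² = 0.9173:
- Explained: 91.73% of the variation in y
- Unexplained (residual): 100% − 91.73% = 8.27%
- Rule of thumb (below 0.3 weak; 0.3 to below 0.7 moderate; 0.7 and above strong) → strong

Note: R² says nothing about causation, and a high R² does not by itself mean the linear form is appropriate — check the residuals.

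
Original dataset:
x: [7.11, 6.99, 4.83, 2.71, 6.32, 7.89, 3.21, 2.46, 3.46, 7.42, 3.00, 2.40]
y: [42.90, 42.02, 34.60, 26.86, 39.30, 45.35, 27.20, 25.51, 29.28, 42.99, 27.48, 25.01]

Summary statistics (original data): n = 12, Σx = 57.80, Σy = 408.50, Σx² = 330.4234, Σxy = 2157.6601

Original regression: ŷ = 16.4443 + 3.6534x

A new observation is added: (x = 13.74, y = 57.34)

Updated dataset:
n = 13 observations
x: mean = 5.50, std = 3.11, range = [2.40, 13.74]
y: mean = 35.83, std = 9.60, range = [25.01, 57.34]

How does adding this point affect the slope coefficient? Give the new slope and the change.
The slope changes from 3.6534 to 3.0430 (change of -0.6104, or -16.7%).

The new point has HIGH LEVERAGE: x = 13.74 is far from the original mean x̄ = 57.80/12 ≈ 4.82 (original range [2.40, 7.89]).

Step 1: Update the sums with the new point (n goes from 12 to 13)
Σx  = 57.80 + 13.74 = 71.54
Σy  = 408.50 + 57.34 = 465.84
Σx² = 330.4234 + 13.74² = 330.4234 + 188.7876 = 519.2110
Σxy = 2157.6601 + 13.74×57.34 = 2157.6601 + 787.8516 = 2945.5117

Step 2: Recompute the slope with b₁ = (nΣxy − ΣxΣy) / (nΣx² − (Σx)²)
Numerator   = 13×2945.5117 − 71.54×465.84 = 38291.6521 − 33326.1936 = 4965.4585
Denominator = 13×519.2110 − 71.54² = 6749.7430 − 5117.9716 = 1631.7714
b₁(new) = 4965.4585 / 1631.7714 = 3.0430

(Same formula on the original sums: (12×2157.6601 − 57.80×408.50) / (12×330.4234 − 57.80²) = 2280.6212 / 624.2408 = 3.6534, matching the given fit.)

Step 3: Change in slope
Δβ₁ = 3.0430 − 3.6534 = -0.6104
Relative change = -0.6104 / 3.6534 × 100% = -16.7%
→ the slope decreases when the point is added.

Because the point sits below the extension of the original line at a high-leverage x, it tilts the fit down.
In practice: check such a point for data-entry or measurement error.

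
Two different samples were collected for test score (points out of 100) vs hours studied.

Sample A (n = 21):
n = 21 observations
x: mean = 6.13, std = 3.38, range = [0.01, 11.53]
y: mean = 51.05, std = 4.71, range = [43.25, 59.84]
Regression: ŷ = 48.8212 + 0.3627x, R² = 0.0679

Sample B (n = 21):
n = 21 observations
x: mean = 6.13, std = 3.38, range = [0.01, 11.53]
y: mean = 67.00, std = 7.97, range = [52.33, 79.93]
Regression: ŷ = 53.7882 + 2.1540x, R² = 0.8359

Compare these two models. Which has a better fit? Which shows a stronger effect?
Model B has the better fit (R² = 0.8359 vs 0.0679). Model B shows the stronger effect (|β₁| = 2.1540 vs 0.3627).

Model Comparison:

Fit — compare R²:
- Model A: R² = 0.0679 → 6.79% of variance in test score explained
- Model B: R² = 0.8359 → 83.59% of variance in test score explained
- 0.8359 > 0.0679 → Model B has the better fit

Which has the larger per-hour effect? (|β₁|)
- Model A: β₁ = 0.3627 → predicted test score rises 0.3627 points per additional hour of study time
- Model B: β₁ = 2.1540 → predicted test score rises 2.1540 points per additional hour of study time
- |0.3627| < |2.1540| → Model B shows the stronger marginal effect

Notes:
- R² measures how tightly points cluster around the line; β₁ measures how steep the line is — they answer different questions.
- A better fit (higher R²) doesn't necessarily mean a more important relationship.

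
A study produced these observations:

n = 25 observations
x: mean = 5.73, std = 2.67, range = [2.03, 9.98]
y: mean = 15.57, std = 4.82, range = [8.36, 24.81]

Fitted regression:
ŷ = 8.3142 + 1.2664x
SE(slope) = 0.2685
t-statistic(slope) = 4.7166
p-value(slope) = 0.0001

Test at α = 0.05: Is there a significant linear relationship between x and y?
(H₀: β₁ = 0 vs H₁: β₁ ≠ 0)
p-value = 0.0001 < α = 0.05, so we reject H₀. The relationship is significant.

Hypothesis test for the slope coefficient:

H₀: β₁ = 0 (no linear relationship)
H₁: β₁ ≠ 0 (linear relationship exists)

Test statistic: t = β̂₁ / SE(β̂₁) = 1.2664 / 0.2685 = 4.7166

With df = 23, the two-sided p-value for |t| = 4.7166 is 0.0001.

Decision rule: reject H₀ if p-value < α.
p-value = 0.0001 < α = 0.05 → reject H₀.

There is sufficient evidence at the 5% significance level to conclude that a linear relationship exists between x and y.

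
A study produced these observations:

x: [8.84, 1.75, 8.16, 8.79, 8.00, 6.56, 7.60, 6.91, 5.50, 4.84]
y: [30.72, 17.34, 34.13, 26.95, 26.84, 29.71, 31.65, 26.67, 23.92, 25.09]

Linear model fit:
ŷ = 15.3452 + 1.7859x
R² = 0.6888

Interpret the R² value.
R² = 0.6888 means 68.88% of the variation in y is explained by the linear relationship with x. This indicates a moderate fit.

R² = 1 − SS_res/SS_tot compares the residual scatter to the total scatter of y about its mean.

Here R² = 0.6888:
- Explained: 68.88% of the variation in y
- Unexplained (residual): 100% − 68.88% = 31.12%
- Rule of thumb (below 0.3 weak; 0.3 to below 0.7 moderate; 0.7 and above strong) → moderate

Equivalently, for simple linear regression R² = r², so |r| = √0.6888 ≈ 0.8299.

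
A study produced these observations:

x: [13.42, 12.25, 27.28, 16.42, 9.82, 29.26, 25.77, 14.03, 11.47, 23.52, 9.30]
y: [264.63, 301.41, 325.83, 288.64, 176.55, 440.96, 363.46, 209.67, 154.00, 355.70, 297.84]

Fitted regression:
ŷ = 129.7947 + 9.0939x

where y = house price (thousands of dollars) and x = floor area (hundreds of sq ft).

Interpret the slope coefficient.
On average, house price is about 9.0939 thousand dollars higher for every extra hundred sq ft of floor area.

The slope β₁ = 9.0939 gives the rate at which the fitted house price changes with floor area.

Interpretation:
- Floor area up by 1 hundred sq ft → predicted house price increases by 9.0939 thousand dollars
- This is a linear approximation: the same per-unit change is assumed across the whole observed x range

The intercept β₀ = 129.7947 is the predicted house price when floor area = 0; since the smallest observed x is 9.30, this is an extrapolation and mainly anchors the line.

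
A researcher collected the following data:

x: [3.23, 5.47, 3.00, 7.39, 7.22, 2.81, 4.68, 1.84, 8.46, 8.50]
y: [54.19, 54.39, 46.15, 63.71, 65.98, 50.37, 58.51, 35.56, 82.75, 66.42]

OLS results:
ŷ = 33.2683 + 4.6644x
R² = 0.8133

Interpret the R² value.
About 81.33% of the variability in y is accounted for by the regression on x (R² = 0.8133) — a strong linear fit.

R² (coefficient of determination) measures the proportion of variance in y explained by the regression model.

Here R² = 0.8133:
- Explained: 81.33% of the variation in y
- Unexplained (residual): 100% − 81.33% = 18.67%
- Rule of thumb (below 0.3 weak; 0.3 to below 0.7 moderate; 0.7 and above strong) → strong

Calculation: R² = 1 − (SS_res / SS_tot), where SS_res is the sum of squared residuals and SS_tot the total sum of squares.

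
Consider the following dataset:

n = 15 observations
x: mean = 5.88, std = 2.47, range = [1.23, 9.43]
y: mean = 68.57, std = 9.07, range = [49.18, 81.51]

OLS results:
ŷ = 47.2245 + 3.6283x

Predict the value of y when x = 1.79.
ŷ = 53.7192

To predict y for x = 1.79, substitute into the regression equation:

ŷ = 47.2245 + 3.6283 × 1.79
ŷ = 47.2245 + 6.4947
ŷ = 53.7192

This is the fitted mean response at that x — an individual observation would come with a wider prediction interval.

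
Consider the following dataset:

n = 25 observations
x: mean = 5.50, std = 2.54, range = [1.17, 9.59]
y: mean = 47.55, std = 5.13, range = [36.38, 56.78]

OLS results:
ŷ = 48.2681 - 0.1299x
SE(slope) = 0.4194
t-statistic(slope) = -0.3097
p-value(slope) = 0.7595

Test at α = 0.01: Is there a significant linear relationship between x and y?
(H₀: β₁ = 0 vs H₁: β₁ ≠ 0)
Fail to reject H₀: p-value = 0.7595 ≥ α = 0.01. The linear relationship is not significant at the 1% level.

Hypothesis test for the slope coefficient:

H₀: β₁ = 0 (no linear relationship)
H₁: β₁ ≠ 0 (linear relationship exists)

Test statistic: t = β̂₁ / SE(β̂₁) = -0.1299 / 0.4194 = -0.3097

The p-value (0.7595) is the probability, under H₀, of a t-statistic at least as extreme as |t| = 0.3097 (two-sided, df = n − 2 = 23).

Decision rule: reject H₀ if p-value < α.
p-value = 0.7595 ≥ α = 0.01 → fail to reject H₀.

There is not sufficient evidence at the 1% significance level to conclude that a linear relationship exists between x and y.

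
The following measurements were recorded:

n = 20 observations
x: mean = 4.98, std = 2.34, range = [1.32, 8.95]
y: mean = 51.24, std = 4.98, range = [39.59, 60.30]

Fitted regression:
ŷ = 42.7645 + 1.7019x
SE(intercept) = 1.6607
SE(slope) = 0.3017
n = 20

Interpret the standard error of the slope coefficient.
SE(β̂₁) = 0.3017 is the estimated standard deviation of the slope estimate across repeated samples; relative to β̂₁ = 1.7019 that is 17.7%, a precise estimate.

SE(β̂₁) = 0.3017 says: if we drew many samples of n = 20 from the same population and refit each time, the fitted slopes would scatter with a standard deviation of roughly 0.3017 around the true β₁.

Relative precision:
- SE / |β̂₁| = 0.3017 / 1.7019 = 17.7%
- Rule of thumb (under 20%: precise; 20% to under 50%: moderately precise; 50% or more: imprecise) → precise

Link to interval estimation: a confidence interval for β₁ is β̂₁ ± t* × 0.3017, so SE sets the half-width per unit of t*.

What drives SE(β̂₁): larger n (here n = 20) → smaller SE.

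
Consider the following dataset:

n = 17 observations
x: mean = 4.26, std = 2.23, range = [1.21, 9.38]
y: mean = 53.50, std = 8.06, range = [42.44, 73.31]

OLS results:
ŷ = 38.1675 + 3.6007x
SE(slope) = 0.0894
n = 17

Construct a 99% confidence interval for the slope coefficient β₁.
The 99% CI for β₁ is (3.3373, 3.8641)

Confidence interval for the slope:

The 99% CI for β₁ is: β̂₁ ± t*(α/2, n-2) × SE(β̂₁)

Step 1: Find critical t-value
- Confidence level = 0.99
- Degrees of freedom = n - 2 = 17 - 2 = 15
- t*(α/2, 15) = 2.9467

Step 2: Calculate margin of error
Margin = 2.9467 × 0.0894 = 0.2634

Step 3: Construct interval
CI = 3.6007 ± 0.2634
CI = (3.3373, 3.8641)

Interpretation: each one-unit increase in x is associated with a change in mean y of between 3.3373 and 3.8641, with 99% confidence.
The interval does not include 0, suggesting a significant linear relationship.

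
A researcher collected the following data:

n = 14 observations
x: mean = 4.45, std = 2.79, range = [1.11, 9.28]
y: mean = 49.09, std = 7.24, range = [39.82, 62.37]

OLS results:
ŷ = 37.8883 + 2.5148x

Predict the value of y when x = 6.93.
ŷ = 55.3159

To predict y for x = 6.93, substitute into the regression equation:

ŷ = 37.8883 + 2.5148 × 6.93
ŷ = 37.8883 + 17.4276
ŷ = 55.3159

This is a point prediction; actual observations scatter around it by roughly the residual standard deviation.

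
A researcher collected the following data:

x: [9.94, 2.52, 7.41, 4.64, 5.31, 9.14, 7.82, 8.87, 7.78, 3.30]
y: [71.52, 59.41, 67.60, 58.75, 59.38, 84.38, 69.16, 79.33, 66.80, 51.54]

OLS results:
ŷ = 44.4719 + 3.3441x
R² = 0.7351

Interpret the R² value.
About 73.51% of the variability in y is accounted for by the regression on x (R² = 0.7351) — a strong linear fit.

The coefficient of determination R² is the fraction of the total variation in y that the fitted line accounts for.

Here R² = 0.7351:
- Explained: 73.51% of the variation in y
- Unexplained (residual): 100% − 73.51% = 26.49%
- Rule of thumb (below 0.3 weak; 0.3 to below 0.7 moderate; 0.7 and above strong) → strong

Note: R² says nothing about causation, and a high R² does not by itself mean the linear form is appropriate — check the residuals.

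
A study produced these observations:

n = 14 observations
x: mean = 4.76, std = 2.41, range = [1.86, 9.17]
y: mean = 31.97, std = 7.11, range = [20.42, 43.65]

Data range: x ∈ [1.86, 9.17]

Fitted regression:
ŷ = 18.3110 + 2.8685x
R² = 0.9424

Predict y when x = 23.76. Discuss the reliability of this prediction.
The equation gives ŷ = 86.4666; however x = 23.76 is 14.59 units above the observed range, so this extrapolated value should not be trusted.

Prediction calculation:
ŷ = 18.3110 + 2.8685 × 23.76
ŷ = 86.4666

Reliability:
- Data range: x ∈ [1.86, 9.17]
- Prediction point: x = 23.76 is 14.59 units above the observed range → this is EXTRAPOLATION, not interpolation

Why that matters here:
- Real relationships often flatten, saturate, or turn nonlinear at extremes
- There are no observations near this x to validate the fitted line there
- R² describes fit only over the sampled x values; it says nothing about behaviour beyond them

A defensible statement: 'if the linear trend continued to x = 23.76, y would be about 86.4666' — the premise is untested.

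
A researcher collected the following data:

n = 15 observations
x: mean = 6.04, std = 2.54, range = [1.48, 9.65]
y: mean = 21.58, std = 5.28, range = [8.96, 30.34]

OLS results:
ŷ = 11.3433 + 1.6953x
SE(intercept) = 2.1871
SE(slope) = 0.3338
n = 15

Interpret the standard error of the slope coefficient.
The slope 1.6953 is pinned down to within about ±0.3338 (one SE) by these data — relative uncertainty 19.7%, i.e. precise.

SE(β̂₁) = s / √Sxx, where s is the residual standard deviation and Sxx = Σ(x − x̄)². It is the yardstick for how far β̂₁ = 1.6953 could plausibly be from the true slope.

Relative precision:
- SE / |β̂₁| = 0.3338 / 1.6953 = 19.7%
- Rule of thumb (under 20%: precise; 20% to under 50%: moderately precise; 50% or more: imprecise) → precise

Link to the t-test: t = β̂₁ / SE(β̂₁) = 1.6953 / 0.3338 = 5.0788, the statistic for H₀: β₁ = 0.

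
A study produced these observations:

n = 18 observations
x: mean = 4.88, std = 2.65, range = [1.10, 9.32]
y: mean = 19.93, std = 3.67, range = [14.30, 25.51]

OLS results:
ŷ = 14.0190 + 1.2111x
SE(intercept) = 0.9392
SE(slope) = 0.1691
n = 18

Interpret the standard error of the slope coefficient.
SE(slope) = 0.1691 measures the uncertainty in the estimated slope. The coefficient is estimated precisely (SE/|β̂₁| = 14.0%).

What SE measures:
- The standard error quantifies the sampling variability of the coefficient estimate
- It is the estimated standard deviation of β̂₁ across hypothetical repeated samples of the same size
- Smaller SE → more precise estimate

Relative precision:
- SE / |β̂₁| = 0.1691 / 1.2111 = 14.0%
- Rule of thumb (under 20%: precise; 20% to under 50%: moderately precise; 50% or more: imprecise) → precise

Rough 95% range (±2 SE): 1.2111 ± 0.3382 → (0.8729, 1.5493).

What drives SE(β̂₁): larger n (here n = 18) → smaller SE.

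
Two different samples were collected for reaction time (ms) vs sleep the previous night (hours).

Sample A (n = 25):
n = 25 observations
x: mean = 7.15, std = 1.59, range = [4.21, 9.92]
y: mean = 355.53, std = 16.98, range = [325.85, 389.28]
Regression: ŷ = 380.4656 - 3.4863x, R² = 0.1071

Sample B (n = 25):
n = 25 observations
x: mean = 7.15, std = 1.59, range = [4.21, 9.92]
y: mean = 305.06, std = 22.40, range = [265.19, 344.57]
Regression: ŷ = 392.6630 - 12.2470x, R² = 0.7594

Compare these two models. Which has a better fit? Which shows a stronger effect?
Model B has the better fit (R² = 0.7594 vs 0.1071). Model B shows the stronger effect (|β₁| = 12.2470 vs 3.4863).

Model Comparison:

Which explains more variance? (R²)
- Model A: R² = 0.1071 → 10.71% of variance in reaction time explained
- Model B: R² = 0.7594 → 75.94% of variance in reaction time explained
- 0.7594 > 0.1071 → Model B has the better fit

Which has the larger per-hour effect? (|β₁|)
- Model A: β₁ = -3.4863 → predicted reaction time falls 3.4863 ms per additional hour of sleep
- Model B: β₁ = -12.2470 → predicted reaction time falls 12.2470 ms per additional hour of sleep
- |-3.4863| < |-12.2470| → Model B shows the stronger marginal effect

Note: The two samples could reflect different populations, time periods, or measurement quality.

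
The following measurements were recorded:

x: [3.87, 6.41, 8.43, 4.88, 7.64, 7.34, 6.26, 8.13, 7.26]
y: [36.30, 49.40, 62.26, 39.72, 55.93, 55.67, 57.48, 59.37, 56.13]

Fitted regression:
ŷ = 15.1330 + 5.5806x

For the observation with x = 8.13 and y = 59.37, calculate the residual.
Residual = -1.1333

The residual is the difference between the actual value and the predicted value:

Residual = y - ŷ

Step 1: Calculate predicted value
ŷ = 15.1330 + 5.5806 × 8.13
ŷ = 60.5033

Step 2: Calculate residual
Residual = 59.37 - 60.5033
Residual = -1.1333

The residual is negative, so the observed y = 59.37 sits below the regression line (the line overestimates it by 1.1333).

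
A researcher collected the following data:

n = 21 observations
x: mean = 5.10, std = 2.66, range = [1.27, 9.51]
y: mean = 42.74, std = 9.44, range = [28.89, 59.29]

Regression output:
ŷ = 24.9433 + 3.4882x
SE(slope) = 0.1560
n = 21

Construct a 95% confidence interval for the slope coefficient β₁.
The 95% CI for β₁ is (3.1617, 3.8147)

Confidence interval for the slope:

The 95% CI for β₁ is: β̂₁ ± t*(α/2, n-2) × SE(β̂₁)

Step 1: Find critical t-value
- Confidence level = 0.95
- Degrees of freedom = n - 2 = 21 - 2 = 19
- t*(α/2, 19) = 2.0930

Step 2: Calculate margin of error
Margin = 2.0930 × 0.1560 = 0.3265

Step 3: Construct interval
CI = 3.4882 ± 0.3265
CI = (3.1617, 3.8147)

Interpretation: intervals built this way capture the true β₁ in 95% of repeated samples; here the plausible range for the per-unit effect of x on y is 3.1617 to 3.8147.
Since 0 is outside the interval, a two-sided test at α = 0.05 would reject H₀: β₁ = 0.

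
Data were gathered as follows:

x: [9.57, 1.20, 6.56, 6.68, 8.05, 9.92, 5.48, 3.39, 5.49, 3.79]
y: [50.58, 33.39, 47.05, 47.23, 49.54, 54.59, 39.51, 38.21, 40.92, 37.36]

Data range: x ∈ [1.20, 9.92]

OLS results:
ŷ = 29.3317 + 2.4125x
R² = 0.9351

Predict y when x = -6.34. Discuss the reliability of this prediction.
ŷ = 14.0365, but this is extrapolation (below the data range [1.20, 9.92]) and may be unreliable.

Prediction calculation:
ŷ = 29.3317 + 2.4125 × (-6.34)
ŷ = 14.0365

Reliability:
- Data range: x ∈ [1.20, 9.92]
- Prediction point: x = -6.34 is 7.54 units below the observed range → this is EXTRAPOLATION, not interpolation

Why that matters here:
- There are no observations near this x to validate the fitted line there
- The standard error of prediction grows with (x − x̄)², and x = -6.34 is far from x̄ = 6.01
- The linear relationship may not hold outside the observed range

Report the number if required, but flag clearly that it is an extrapolation.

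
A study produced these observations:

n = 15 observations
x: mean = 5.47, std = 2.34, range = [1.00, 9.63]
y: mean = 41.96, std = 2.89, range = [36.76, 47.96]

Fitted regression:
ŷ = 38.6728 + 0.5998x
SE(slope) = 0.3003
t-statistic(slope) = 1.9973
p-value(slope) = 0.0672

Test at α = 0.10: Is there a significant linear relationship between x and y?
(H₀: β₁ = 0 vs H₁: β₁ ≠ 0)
Reject H₀: p-value = 0.0672 < α = 0.10. The linear relationship is significant at the 10% level.

Hypothesis test for the slope coefficient:

H₀: β₁ = 0 (no linear relationship)
H₁: β₁ ≠ 0 (linear relationship exists)

Test statistic: t = β̂₁ / SE(β̂₁) = 0.5998 / 0.3003 = 1.9973

p = 0.0672: how often a slope estimate this far from 0 (in SE units) would arise by chance if β₁ were truly 0.

Decision rule: reject H₀ if p-value < α.
p-value = 0.0672 < α = 0.10 → reject H₀.

There is sufficient evidence at the 10% significance level to conclude that a linear relationship exists between x and y.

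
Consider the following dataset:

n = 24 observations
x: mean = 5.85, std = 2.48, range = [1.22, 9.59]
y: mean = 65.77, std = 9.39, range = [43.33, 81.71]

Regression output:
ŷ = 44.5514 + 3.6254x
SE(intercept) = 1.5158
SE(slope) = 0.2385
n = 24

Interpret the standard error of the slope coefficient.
SE(slope) = 0.2385 measures the uncertainty in the estimated slope. The coefficient is estimated precisely (SE/|β̂₁| = 6.6%).

SE(β̂₁) = s / √Sxx, where s is the residual standard deviation and Sxx = Σ(x − x̄)². It is the yardstick for how far β̂₁ = 3.6254 could plausibly be from the true slope.

Relative precision:
- SE / |β̂₁| = 0.2385 / 3.6254 = 6.6%
- Rule of thumb (under 20%: precise; 20% to under 50%: moderately precise; 50% or more: imprecise) → precise

Link to the t-test: t = β̂₁ / SE(β̂₁) = 3.6254 / 0.2385 = 15.2008, the statistic for H₀: β₁ = 0.

What drives SE(β̂₁): larger n (here n = 24) → smaller SE; more residual scatter → larger SE; wider spread of x values → smaller SE.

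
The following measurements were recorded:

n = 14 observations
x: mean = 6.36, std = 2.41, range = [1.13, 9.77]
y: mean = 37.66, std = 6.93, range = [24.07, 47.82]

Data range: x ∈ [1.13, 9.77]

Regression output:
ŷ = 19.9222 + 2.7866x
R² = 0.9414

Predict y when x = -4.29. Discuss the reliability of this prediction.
ŷ = 7.9677, but this is extrapolation (below the data range [1.13, 9.77]) and may be unreliable.

Prediction calculation:
ŷ = 19.9222 + 2.7866 × (-4.29)
ŷ = 7.9677

Reliability:
- Data range: x ∈ [1.13, 9.77]
- Prediction point: x = -4.29 is 5.42 units below the observed range → this is EXTRAPOLATION, not interpolation

Why that matters here:
- The linear relationship may not hold outside the observed range
- Real relationships often flatten, saturate, or turn nonlinear at extremes

Report the number if required, but flag clearly that it is an extrapolation.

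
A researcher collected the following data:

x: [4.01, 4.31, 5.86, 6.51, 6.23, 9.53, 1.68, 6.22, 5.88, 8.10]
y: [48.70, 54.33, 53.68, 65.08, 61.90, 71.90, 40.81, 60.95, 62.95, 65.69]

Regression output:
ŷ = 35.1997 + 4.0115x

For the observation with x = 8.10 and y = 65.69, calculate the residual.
Residual = -2.0029

The residual is the difference between the actual value and the predicted value:

Residual = y - ŷ

Step 1: Calculate predicted value
ŷ = 35.1997 + 4.0115 × 8.10
ŷ = 67.6929

Step 2: Calculate residual
Residual = 65.69 - 67.6929
Residual = -2.0029

Interpretation: the model overestimates the actual value by 2.0029 at this point (negative residual → observation lies below the fitted line).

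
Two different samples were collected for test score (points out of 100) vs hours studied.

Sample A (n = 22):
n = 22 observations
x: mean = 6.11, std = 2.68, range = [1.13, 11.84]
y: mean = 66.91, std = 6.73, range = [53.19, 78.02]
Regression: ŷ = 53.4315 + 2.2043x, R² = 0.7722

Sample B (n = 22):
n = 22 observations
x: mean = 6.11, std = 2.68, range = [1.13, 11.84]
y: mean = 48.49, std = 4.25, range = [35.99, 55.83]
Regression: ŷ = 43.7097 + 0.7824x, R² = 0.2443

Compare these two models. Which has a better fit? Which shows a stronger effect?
Model A has the better fit (R² = 0.7722 vs 0.2443). Model A shows the stronger effect (|β₁| = 2.2043 vs 0.7824).

Model Comparison:

Fit — compare R²:
- Model A: R² = 0.7722 → 77.22% of variance in test score explained
- Model B: R² = 0.2443 → 24.43% of variance in test score explained
- 0.7722 > 0.2443 → Model A has the better fit

Strength of effect — compare |β₁|:
- Model A: β₁ = 2.2043 → predicted test score rises 2.2043 points per additional hour of study time
- Model B: β₁ = 0.7824 → predicted test score rises 0.7824 points per additional hour of study time
- |2.2043| > |0.7824| → Model A shows the stronger marginal effect

Note: A steeper slope doesn't make a better model if the scatter around the line is large.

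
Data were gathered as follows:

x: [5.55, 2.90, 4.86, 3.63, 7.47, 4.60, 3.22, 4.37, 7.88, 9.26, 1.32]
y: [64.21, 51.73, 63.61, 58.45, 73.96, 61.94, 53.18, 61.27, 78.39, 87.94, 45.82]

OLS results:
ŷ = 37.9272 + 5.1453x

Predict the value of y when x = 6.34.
ŷ = 70.5484

Plug x = 6.34 into the fitted line:

ŷ = 37.9272 + 5.1453 × 6.34
ŷ = 37.9272 + 32.6212
ŷ = 70.5484

This is a point prediction; actual observations scatter around it by roughly the residual standard deviation.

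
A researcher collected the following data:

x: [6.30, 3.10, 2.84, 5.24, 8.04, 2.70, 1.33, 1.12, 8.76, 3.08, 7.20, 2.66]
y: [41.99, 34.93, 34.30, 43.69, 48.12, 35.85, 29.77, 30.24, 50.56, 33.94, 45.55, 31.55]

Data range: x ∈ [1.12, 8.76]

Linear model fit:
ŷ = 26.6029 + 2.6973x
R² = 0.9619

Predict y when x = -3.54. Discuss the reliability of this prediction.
ŷ = 17.0545, but this is extrapolation (below the data range [1.12, 8.76]) and may be unreliable.

Prediction calculation:
ŷ = 26.6029 + 2.6973 × (-3.54)
ŷ = 17.0545

Reliability:
- Data range: x ∈ [1.12, 8.76]
- Prediction point: x = -3.54 is 4.66 units below the observed range → this is EXTRAPOLATION, not interpolation

Why that matters here:
- There are no observations near this x to validate the fitted line there
- The linear relationship may not hold outside the observed range

A defensible statement: 'if the linear trend continued to x = -3.54, y would be about 17.0545' — the premise is untested.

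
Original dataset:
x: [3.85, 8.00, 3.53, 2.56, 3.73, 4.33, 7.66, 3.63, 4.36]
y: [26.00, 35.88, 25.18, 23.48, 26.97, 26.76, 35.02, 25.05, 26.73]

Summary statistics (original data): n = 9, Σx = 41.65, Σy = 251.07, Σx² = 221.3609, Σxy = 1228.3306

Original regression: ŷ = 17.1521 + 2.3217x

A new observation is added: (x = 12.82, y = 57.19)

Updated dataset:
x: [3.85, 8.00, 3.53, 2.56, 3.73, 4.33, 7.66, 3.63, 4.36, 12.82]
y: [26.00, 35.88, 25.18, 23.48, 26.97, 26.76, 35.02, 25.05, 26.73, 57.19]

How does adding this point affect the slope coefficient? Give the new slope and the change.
The slope changes from 2.3217 to 3.1727 (change of +0.8510, or +36.7%).

The new point has HIGH LEVERAGE: x = 12.82 is far from the original mean x̄ = 41.65/9 ≈ 4.63 (original range [2.56, 8.00]).

Step 1: Update the sums with the new point (n goes from 9 to 10)
Σx  = 41.65 + 12.82 = 54.47
Σy  = 251.07 + 57.19 = 308.26
Σx² = 221.3609 + 12.82² = 221.3609 + 164.3524 = 385.7133
Σxy = 1228.3306 + 12.82×57.19 = 1228.3306 + 733.1758 = 1961.5064

Step 2: Recompute the slope with b₁ = (nΣxy − ΣxΣy) / (nΣx² − (Σx)²)
Numerator   = 10×1961.5064 − 54.47×308.26 = 19615.0640 − 16790.9222 = 2824.1418
Denominator = 10×385.7133 − 54.47² = 3857.1330 − 2966.9809 = 890.1521
b₁(new) = 2824.1418 / 890.1521 = 3.1727

(Same formula on the original sums: (9×1228.3306 − 41.65×251.07) / (9×221.3609 − 41.65²) = 597.9099 / 257.5256 = 2.3217, matching the given fit.)

Step 3: Change in slope
Δβ₁ = 3.1727 − 2.3217 = +0.8510
Relative change = +0.8510 / 2.3217 × 100% = +36.7%
→ the slope increases when the point is added.

A high-leverage point only changes the slope if it is off the original line; here y = 57.19 is above the original trend, so the slope increases.
In practice: check such a point for data-entry or measurement error; investigate whether it comes from the same population as the rest of the sample.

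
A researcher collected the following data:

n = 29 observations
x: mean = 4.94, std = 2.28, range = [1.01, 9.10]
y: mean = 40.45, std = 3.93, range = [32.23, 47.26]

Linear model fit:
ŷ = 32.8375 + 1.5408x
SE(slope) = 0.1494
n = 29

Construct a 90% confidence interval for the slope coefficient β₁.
The 90% CI for β₁ is (1.2863, 1.7953)

Confidence interval for the slope:

The 90% CI for β₁ is: β̂₁ ± t*(α/2, n-2) × SE(β̂₁)

Step 1: Find critical t-value
- Confidence level = 0.9
- Degrees of freedom = n - 2 = 29 - 2 = 27
- t*(α/2, 27) = 1.7033

Step 2: Calculate margin of error
Margin = 1.7033 × 0.1494 = 0.2545

Step 3: Construct interval
CI = 1.5408 ± 0.2545
CI = (1.2863, 1.7953)

Interpretation: We are 90% confident that the true slope β₁ lies between 1.2863 and 1.7953.
Since 0 is outside the interval, a two-sided test at α = 0.10 would reject H₀: β₁ = 0.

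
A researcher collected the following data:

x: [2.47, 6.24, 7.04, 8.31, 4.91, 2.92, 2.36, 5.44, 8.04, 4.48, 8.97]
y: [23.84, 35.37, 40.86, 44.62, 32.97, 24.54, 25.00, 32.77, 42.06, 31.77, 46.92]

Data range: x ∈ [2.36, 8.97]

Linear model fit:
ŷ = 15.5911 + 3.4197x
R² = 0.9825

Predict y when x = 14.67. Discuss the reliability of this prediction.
ŷ = 65.7581, but this is extrapolation (above the data range [2.36, 8.97]) and may be unreliable.

Prediction calculation:
ŷ = 15.5911 + 3.4197 × 14.67
ŷ = 65.7581

Reliability:
- Data range: x ∈ [2.36, 8.97]
- Prediction point: x = 14.67 is 5.70 units above the observed range → this is EXTRAPOLATION, not interpolation

Why that matters here:
- The linear relationship may not hold outside the observed range
- There are no observations near this x to validate the fitted line there

A defensible statement: 'if the linear trend continued to x = 14.67, y would be about 65.7581' — the premise is untested.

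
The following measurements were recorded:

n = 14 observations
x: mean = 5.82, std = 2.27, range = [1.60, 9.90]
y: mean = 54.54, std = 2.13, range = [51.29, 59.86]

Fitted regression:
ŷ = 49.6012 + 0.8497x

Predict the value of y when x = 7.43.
ŷ = 55.9145

x = 7.43 lies inside the observed range [1.60, 9.90], so the fitted equation applies directly:

ŷ = 49.6012 + 0.8497 × 7.43
ŷ = 49.6012 + 6.3133
ŷ = 55.9145

This is a point prediction; actual observations scatter around it by roughly the residual standard deviation.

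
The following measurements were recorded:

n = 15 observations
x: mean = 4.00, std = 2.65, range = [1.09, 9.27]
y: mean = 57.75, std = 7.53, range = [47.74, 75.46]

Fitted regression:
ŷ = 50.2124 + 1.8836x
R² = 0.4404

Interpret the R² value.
The model explains 44.04% of the variance in y (R² = 0.4404), leaving 55.96% unexplained; the fit is moderate.

R² (coefficient of determination) measures the proportion of variance in y explained by the regression model.

Here R² = 0.4404:
- Explained: 44.04% of the variation in y
- Unexplained (residual): 100% − 44.04% = 55.96%
- Rule of thumb (below 0.3 weak; 0.3 to below 0.7 moderate; 0.7 and above strong) → moderate

Equivalently, for simple linear regression R² = r², so |r| = √0.4404 ≈ 0.6636.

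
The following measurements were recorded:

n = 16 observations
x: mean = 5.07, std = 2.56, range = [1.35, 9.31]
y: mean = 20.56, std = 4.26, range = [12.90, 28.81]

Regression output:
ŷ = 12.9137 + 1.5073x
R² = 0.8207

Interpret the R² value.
About 82.07% of the variability in y is accounted for by the regression on x (R² = 0.8207) — a strong linear fit.

The coefficient of determination R² is the fraction of the total variation in y that the fitted line accounts for.

Here R² = 0.8207:
- Explained: 82.07% of the variation in y
- Unexplained (residual): 100% − 82.07% = 17.93%
- Rule of thumb (below 0.3 weak; 0.3 to below 0.7 moderate; 0.7 and above strong) → strong

Note: R² never decreases when predictors are added, so it should not be used alone to compare models of different size.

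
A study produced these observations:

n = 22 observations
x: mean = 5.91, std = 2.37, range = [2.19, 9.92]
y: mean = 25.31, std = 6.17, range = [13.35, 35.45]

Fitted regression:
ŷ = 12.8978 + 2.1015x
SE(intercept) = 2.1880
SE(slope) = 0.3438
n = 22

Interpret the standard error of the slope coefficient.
SE(β̂₁) = 0.3438 is the estimated standard deviation of the slope estimate across repeated samples; relative to β̂₁ = 2.1015 that is 16.4%, a precise estimate.

SE(β̂₁) = s / √Sxx, where s is the residual standard deviation and Sxx = Σ(x − x̄)². It is the yardstick for how far β̂₁ = 2.1015 could plausibly be from the true slope.

Relative precision:
- SE / |β̂₁| = 0.3438 / 2.1015 = 16.4%
- Rule of thumb (under 20%: precise; 20% to under 50%: moderately precise; 50% or more: imprecise) → precise

Rough 95% range (±2 SE): 2.1015 ± 0.6876 → (1.4139, 2.7891).

What drives SE(β̂₁): more residual scatter → larger SE.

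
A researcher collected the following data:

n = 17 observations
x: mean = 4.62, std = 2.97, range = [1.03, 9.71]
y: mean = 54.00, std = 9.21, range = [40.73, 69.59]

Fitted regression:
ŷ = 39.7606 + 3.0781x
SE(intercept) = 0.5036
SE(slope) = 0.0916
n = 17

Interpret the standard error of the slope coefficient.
The slope 3.0781 is pinned down to within about ±0.0916 (one SE) by these data — relative uncertainty 3.0%, i.e. precise.

SE(β̂₁) = s / √Sxx, where s is the residual standard deviation and Sxx = Σ(x − x̄)². It is the yardstick for how far β̂₁ = 3.0781 could plausibly be from the true slope.

Relative precision:
- SE / |β̂₁| = 0.0916 / 3.0781 = 3.0%
- Rule of thumb (under 20%: precise; 20% to under 50%: moderately precise; 50% or more: imprecise) → precise

Link to the t-test: t = β̂₁ / SE(β̂₁) = 3.0781 / 0.0916 = 33.6037, the statistic for H₀: β₁ = 0.

What drives SE(β̂₁): wider spread of x values → smaller SE; larger n (here n = 17) → smaller SE; more residual scatter → larger SE.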